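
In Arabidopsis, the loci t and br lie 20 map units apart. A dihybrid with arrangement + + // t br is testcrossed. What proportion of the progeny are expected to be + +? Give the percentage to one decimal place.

A map distance of 20 map units corresponds to a recombination frequency of 0.200.
The F1 is + + / t br, so + + is a parental gamete class with expected frequency (1 − r)/2 = 0.800/2 = 0.4000.
That is 0.4000 = 40.0% of the progeny.

40.0%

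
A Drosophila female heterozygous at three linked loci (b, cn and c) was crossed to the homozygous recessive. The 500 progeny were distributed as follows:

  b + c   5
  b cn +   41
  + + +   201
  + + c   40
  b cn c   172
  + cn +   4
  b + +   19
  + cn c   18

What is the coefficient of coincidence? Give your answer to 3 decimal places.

The two most frequent reciprocal classes, b cn c and + + +, are the parental types, so the F1 was b cn c / + + +.
The two rarest classes, b + c and + cn +, are the double crossovers. Comparing them with the parentals, only the cn allele has switched, so cn is the middle locus and the order is b – cn – c.
b–cn: (37 + 9)/500 = 0.0920; cn–c: (81 + 9)/500 = 0.1800.
Expected DCO frequency = 0.0920 × 0.1800 ≈ 0.01656; observed = 9/500 ≈ 0.01800.
Coefficient of coincidence = 0.01800/0.01656 ≈ 1.087.

1.087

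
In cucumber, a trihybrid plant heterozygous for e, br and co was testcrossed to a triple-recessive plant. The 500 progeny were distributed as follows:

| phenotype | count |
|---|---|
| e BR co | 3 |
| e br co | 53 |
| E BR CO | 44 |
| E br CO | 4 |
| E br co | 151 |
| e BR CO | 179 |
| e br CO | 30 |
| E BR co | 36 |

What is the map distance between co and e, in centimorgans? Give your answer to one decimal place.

20.8 centimorgans

The two most frequent reciprocal classes, e BR CO and E br co, are the parental types, so the F1 was e BR CO / E br co.
The two rarest classes, e BR co and E br CO, are the double crossovers. Comparing them with the parentals, only the co allele has switched, so co is the middle locus and the order is e – co – br.
Crossovers in the e–co interval produce the single-crossover classes E BR CO and e br co (44 + 53 = 97) plus the double crossovers (7).
RF(e–co) = (97 + 7) / 500 = 104/500 = 0.2080 → 20.8 centimorgans.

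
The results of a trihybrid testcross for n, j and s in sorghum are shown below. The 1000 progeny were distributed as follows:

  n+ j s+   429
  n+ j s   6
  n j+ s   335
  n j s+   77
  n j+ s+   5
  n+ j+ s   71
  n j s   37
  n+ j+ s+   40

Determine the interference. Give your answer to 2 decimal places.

0.21

The two most frequent reciprocal classes, n j+ s and n+ j s+, are the parental types, so the F1 was n j+ s / n+ j s+.
The two rarest classes, n j+ s+ and n+ j s, are the double crossovers. Comparing them with the parentals, only the s allele has switched, so s is the middle locus and the order is j – s – n.
j–s: (77 + 11)/1000 = 0.0880; s–n: (148 + 11)/1000 = 0.1590.
Expected DCO frequency = 0.0880 × 0.1590 ≈ 0.01399; observed = 11/1000 ≈ 0.01100.
Coefficient of coincidence = 0.01100/0.01399 ≈ 0.79; interference = 1 − 0.79 = 0.21.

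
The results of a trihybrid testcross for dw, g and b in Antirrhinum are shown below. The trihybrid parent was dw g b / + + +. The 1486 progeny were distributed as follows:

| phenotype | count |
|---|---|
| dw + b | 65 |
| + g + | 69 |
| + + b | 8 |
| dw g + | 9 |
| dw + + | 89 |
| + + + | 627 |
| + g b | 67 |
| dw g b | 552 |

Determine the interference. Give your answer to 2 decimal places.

The two rarest classes, dw g + and + + b, are the double crossovers. Comparing them with the parentals, only the b allele has switched, so b is the middle locus and the order is dw – b – g.
dw–b: (156 + 17)/1486 = 0.1164; b–g: (134 + 17)/1486 = 0.1016.
Expected DCO frequency = 0.1164 × 0.1016 ≈ 0.01183; observed = 17/1486 ≈ 0.01144.
Coefficient of coincidence = 0.01144/0.01183 ≈ 0.97; interference = 1 − 0.97 = 0.03.

0.03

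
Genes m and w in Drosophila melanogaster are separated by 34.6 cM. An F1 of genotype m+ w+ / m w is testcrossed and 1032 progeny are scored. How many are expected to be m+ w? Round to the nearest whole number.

A map distance of 34.6 cM corresponds to a recombination frequency of 0.346.
The F1 is m+ w+ / m w, so m+ w is a recombinant gamete class with expected frequency r/2 = 0.346/2 = 0.1730.
Expected number = 0.1730 × 1032 = 178.54 ≈ 179.

179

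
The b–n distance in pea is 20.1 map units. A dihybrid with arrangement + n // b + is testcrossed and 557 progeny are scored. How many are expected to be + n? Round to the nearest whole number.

223

A map distance of 20.1 map units corresponds to a recombination frequency of 0.201.
The F1 is + n / b +, so + n is a parental gamete class with expected frequency (1 − r)/2 = 0.799/2 = 0.3995.
Expected number = 0.3995 × 557 = 222.52 ≈ 223.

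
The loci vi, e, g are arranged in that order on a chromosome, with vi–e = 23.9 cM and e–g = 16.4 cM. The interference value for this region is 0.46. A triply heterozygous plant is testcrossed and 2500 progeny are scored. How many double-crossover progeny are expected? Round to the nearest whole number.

53

Map distances give recombination frequencies of 0.239 and 0.164 for the two intervals.
With interference 0.46 (so coincidence = 0.54), expected double-crossover frequency = 0.239 × 0.164 × 0.54 = 0.02117.
Expected number = 0.02117 × 2500 = 52.91 ≈ 53.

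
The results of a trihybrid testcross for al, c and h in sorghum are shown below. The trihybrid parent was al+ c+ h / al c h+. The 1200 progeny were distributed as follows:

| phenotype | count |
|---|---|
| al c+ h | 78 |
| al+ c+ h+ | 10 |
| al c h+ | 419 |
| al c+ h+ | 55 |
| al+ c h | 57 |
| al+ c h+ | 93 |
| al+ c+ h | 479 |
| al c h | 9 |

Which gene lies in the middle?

The two rarest classes, al+ c+ h+ and al c h, are the double crossovers. Comparing them with the parentals, only the h allele has switched, so h is the middle locus and the order is c – h – al.

h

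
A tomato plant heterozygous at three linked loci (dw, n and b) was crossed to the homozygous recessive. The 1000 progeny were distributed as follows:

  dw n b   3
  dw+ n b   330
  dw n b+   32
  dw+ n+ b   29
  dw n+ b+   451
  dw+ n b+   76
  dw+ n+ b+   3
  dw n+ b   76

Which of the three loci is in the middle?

dw

The two most frequent reciprocal classes, dw+ n b and dw n+ b+, are the parental types, so the F1 was dw+ n b / dw n+ b+.
The two rarest classes, dw n b and dw+ n+ b+, are the double crossovers. Comparing them with the parentals, only the dw allele has switched, so dw is the middle locus and the order is b – dw – n.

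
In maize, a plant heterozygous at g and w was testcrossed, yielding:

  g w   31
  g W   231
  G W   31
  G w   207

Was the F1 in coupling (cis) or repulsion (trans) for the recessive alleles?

The two most frequent classes are G w (207) and g W (231); these are the parental (non-recombinant) types.
So the F1 carried G w on one chromosome and g W on the other — the recessive alleles are on opposite chromosomes (trans / repulsion).

trans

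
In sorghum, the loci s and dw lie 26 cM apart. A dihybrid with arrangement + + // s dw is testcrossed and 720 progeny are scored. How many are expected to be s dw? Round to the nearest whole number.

A map distance of 26 cM corresponds to a recombination frequency of 0.260.
The F1 is + + / s dw, so s dw is a parental gamete class with expected frequency (1 − r)/2 = 0.740/2 = 0.3700.
Expected number = 0.3700 × 720 = 266.40 ≈ 266.

266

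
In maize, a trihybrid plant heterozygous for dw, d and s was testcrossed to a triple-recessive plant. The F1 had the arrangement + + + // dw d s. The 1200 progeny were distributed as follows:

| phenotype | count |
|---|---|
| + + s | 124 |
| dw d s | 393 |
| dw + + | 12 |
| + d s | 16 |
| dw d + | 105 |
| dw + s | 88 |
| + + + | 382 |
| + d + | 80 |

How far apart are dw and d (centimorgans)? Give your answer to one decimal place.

The two rarest classes, dw + + and + d s, are the double crossovers. Comparing them with the parentals, only the dw allele has switched, so dw is the middle locus and the order is s – dw – d.
Crossovers in the dw–d interval produce the single-crossover classes + d + and dw + s (80 + 88 = 168) plus the double crossovers (28).
RF(dw–d) = (168 + 28) / 1200 = 196/1200 = 0.1633 → 16.3 centimorgans.

16.3 centimorgans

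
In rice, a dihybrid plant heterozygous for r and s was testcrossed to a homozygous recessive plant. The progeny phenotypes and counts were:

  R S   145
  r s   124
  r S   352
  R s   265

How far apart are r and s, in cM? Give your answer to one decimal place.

30.4 cM

The two most frequent classes, R s (265) and r S (352), are the parental types, so the F1 was R s / r S.
The recombinant classes are R S and r s: 145 + 124 = 269.
Recombination frequency = 269/886 = 0.3036 ≈ 30.4%, i.e. 30.4 cM.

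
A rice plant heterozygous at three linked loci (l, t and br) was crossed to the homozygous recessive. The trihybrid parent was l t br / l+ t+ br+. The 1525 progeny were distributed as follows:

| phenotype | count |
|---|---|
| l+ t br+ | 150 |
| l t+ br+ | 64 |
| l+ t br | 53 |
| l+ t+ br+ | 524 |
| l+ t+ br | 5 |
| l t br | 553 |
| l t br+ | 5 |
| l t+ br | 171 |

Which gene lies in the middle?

The two rarest classes, l t br+ and l+ t+ br, are the double crossovers. Comparing them with the parentals, only the br allele has switched, so br is the middle locus and the order is l – br – t.

br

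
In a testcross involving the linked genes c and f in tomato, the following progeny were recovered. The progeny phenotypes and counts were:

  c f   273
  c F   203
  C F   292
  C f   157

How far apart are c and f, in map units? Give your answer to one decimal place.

38.9 map units

The two most frequent classes, C F (292) and c f (273), are the parental types, so the F1 was C F / c f.
The recombinant classes are C f and c F: 157 + 203 = 360.
Recombination frequency = 360/925 = 0.3892 ≈ 38.9%, i.e. 38.9 map units.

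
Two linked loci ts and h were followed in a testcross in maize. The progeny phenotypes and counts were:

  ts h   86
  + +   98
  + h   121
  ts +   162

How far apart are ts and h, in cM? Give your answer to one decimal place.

39.4 cM

The two most frequent classes, + h (121) and ts + (162), are the parental types, so the F1 was + h / ts +.
The recombinant classes are + + and ts h: 98 + 86 = 184.
Recombination frequency = 184/467 = 0.3940 ≈ 39.4%, i.e. 39.4 cM.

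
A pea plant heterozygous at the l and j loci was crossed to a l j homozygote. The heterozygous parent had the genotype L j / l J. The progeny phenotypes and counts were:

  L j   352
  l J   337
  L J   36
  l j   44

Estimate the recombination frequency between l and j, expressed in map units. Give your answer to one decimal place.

The recombinant classes are L J and l j: 36 + 44 = 80.
Recombination frequency = 80/769 = 0.1040 ≈ 10.4%, i.e. 10.4 map units.

10.4 map units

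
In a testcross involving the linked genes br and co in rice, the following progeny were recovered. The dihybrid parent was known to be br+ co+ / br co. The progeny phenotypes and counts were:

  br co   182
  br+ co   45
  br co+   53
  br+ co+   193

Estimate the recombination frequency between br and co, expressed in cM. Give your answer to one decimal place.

The recombinant classes are br+ co and br co+: 45 + 53 = 98.
Recombination frequency = 98/473 = 0.2072 ≈ 20.7%, i.e. 20.7 cM.

20.7 cM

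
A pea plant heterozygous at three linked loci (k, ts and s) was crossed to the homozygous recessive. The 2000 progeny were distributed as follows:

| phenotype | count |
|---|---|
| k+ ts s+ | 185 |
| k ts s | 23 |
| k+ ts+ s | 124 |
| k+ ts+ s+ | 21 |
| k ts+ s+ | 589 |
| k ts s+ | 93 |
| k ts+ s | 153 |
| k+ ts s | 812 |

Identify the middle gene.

The two most frequent reciprocal classes, k ts+ s+ and k+ ts s, are the parental types, so the F1 was k ts+ s+ / k+ ts s.
The two rarest classes, k+ ts+ s+ and k ts s, are the double crossovers. Comparing them with the parentals, only the k allele has switched, so k is the middle locus and the order is ts – k – s.

k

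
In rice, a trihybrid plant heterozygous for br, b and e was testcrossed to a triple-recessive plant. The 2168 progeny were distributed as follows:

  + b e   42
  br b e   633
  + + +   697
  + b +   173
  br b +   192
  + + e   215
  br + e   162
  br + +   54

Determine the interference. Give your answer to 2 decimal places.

0.04

The two most frequent reciprocal classes, br b e and + + +, are the parental types, so the F1 was br b e / + + +.
The two rarest classes, + b e and br + +, are the double crossovers. Comparing them with the parentals, only the br allele has switched, so br is the middle locus and the order is b – br – e.
b–br: (335 + 96)/2168 = 0.1988; br–e: (407 + 96)/2168 = 0.2320.
Expected DCO frequency = 0.1988 × 0.2320 ≈ 0.04612; observed = 96/2168 ≈ 0.04428.
Coefficient of coincidence = 0.04428/0.04612 ≈ 0.96; interference = 1 − 0.96 = 0.04.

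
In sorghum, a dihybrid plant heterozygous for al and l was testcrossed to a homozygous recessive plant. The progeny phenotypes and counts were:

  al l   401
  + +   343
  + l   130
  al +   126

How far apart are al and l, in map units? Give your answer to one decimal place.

The two most frequent classes, + + (343) and al l (401), are the parental types, so the F1 was + + / al l.
The recombinant classes are + l and al +: 130 + 126 = 256.
Recombination frequency = 256/1000 = 0.2560 ≈ 25.6%, i.e. 25.6 map units.

25.6 map units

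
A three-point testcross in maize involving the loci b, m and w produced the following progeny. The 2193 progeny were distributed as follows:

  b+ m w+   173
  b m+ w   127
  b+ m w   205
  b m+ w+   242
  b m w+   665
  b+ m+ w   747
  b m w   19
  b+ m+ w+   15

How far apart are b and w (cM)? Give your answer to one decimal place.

The two most frequent reciprocal classes, b m w+ and b+ m+ w, are the parental types, so the F1 was b m w+ / b+ m+ w.
The two rarest classes, b m w and b+ m+ w+, are the double crossovers. Comparing them with the parentals, only the w allele has switched, so w is the middle locus and the order is m – w – b.
Crossovers in the w–b interval produce the single-crossover classes b+ m w+ and b m+ w (173 + 127 = 300) plus the double crossovers (34).
RF(w–b) = (300 + 34) / 2193 = 334/2193 = 0.1523 → 15.2 cM.

15.2 cM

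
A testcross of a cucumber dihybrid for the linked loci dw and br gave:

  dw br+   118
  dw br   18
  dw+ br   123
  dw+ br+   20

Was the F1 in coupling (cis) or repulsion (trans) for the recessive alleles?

trans

The two most frequent classes are dw+ br (123) and dw br+ (118); these are the parental (non-recombinant) types.
So the F1 carried dw+ br on one chromosome and dw br+ on the other — the recessive alleles are on opposite chromosomes (trans / repulsion).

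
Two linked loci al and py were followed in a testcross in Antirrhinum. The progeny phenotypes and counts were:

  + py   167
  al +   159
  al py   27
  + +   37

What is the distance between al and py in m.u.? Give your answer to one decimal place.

The two most frequent classes, + py (167) and al + (159), are the parental types, so the F1 was + py / al +.
The recombinant classes are + + and al py: 37 + 27 = 64.
Recombination frequency = 64/390 = 0.1641 ≈ 16.4%, i.e. 16.4 m.u.

16.4 m.u.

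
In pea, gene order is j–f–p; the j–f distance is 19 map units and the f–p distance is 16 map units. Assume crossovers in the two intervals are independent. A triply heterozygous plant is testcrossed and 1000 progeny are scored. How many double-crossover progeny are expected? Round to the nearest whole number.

30

Map distances give recombination frequencies of 0.190 and 0.160 for the two intervals.
With no interference, expected double-crossover frequency = 0.190 × 0.160 = 0.03040.
Expected number = 0.03040 × 1000 = 30.40 ≈ 30.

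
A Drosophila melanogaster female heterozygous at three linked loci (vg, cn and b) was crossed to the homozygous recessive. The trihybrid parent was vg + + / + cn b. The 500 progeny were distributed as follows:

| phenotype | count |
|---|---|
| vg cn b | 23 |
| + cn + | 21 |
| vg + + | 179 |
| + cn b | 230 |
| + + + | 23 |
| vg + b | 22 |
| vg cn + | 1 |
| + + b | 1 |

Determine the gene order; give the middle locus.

cn

The two rarest classes, vg cn + and + + b, are the double crossovers. Comparing them with the parentals, only the cn allele has switched, so cn is the middle locus and the order is b – cn – vg.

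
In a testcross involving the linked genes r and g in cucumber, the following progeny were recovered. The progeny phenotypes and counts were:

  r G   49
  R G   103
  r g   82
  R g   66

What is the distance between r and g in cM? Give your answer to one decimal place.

The two most frequent classes, R G (103) and r g (82), are the parental types, so the F1 was R G / r g.
The recombinant classes are R g and r G: 66 + 49 = 115.
Recombination frequency = 115/300 = 0.3833 ≈ 38.3%, i.e. 38.3 cM.

38.3 cM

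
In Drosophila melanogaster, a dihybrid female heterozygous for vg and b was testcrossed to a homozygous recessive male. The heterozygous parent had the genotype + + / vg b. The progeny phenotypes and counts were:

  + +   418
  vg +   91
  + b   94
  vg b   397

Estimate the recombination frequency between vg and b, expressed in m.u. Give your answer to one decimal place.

The recombinant classes are + b and vg +: 94 + 91 = 185.
Recombination frequency = 185/1000 = 0.1850 ≈ 18.5%, i.e. 18.5 m.u.

18.5 m.u.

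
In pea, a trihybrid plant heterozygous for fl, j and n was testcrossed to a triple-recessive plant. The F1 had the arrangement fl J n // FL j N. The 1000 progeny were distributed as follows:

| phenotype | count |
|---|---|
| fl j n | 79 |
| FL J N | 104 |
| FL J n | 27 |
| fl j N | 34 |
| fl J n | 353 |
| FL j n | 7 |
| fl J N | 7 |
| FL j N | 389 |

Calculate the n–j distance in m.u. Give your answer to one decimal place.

The two rarest classes, fl J N and FL j n, are the double crossovers. Comparing them with the parentals, only the n allele has switched, so n is the middle locus and the order is j – n – fl.
Crossovers in the j–n interval produce the single-crossover classes fl j n and FL J N (79 + 104 = 183) plus the double crossovers (14).
RF(j–n) = (183 + 14) / 1000 = 197/1000 = 0.1970 → 19.7 m.u.

19.7 m.u.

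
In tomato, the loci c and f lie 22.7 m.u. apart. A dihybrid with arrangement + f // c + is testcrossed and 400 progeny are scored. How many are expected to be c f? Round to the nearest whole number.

45

A map distance of 22.7 m.u. corresponds to a recombination frequency of 0.227.
The F1 is + f / c +, so c f is a recombinant gamete class with expected frequency r/2 = 0.227/2 = 0.1135.
Expected number = 0.1135 × 400 = 45.40 ≈ 45.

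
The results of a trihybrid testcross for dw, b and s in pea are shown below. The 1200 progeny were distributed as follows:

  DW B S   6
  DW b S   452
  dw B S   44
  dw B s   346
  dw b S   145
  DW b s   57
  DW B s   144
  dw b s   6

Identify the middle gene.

b

The two most frequent reciprocal classes, DW b S and dw B s, are the parental types, so the F1 was DW b S / dw B s.
The two rarest classes, DW B S and dw b s, are the double crossovers. Comparing them with the parentals, only the b allele has switched, so b is the middle locus and the order is s – b – dw.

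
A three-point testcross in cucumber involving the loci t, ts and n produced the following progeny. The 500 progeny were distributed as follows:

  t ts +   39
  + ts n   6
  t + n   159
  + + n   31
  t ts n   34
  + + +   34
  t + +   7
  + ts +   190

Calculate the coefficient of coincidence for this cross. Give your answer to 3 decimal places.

The two most frequent reciprocal classes, t + n and + ts +, are the parental types, so the F1 was t + n / + ts +.
The two rarest classes, t + + and + ts n, are the double crossovers. Comparing them with the parentals, only the n allele has switched, so n is the middle locus and the order is t – n – ts.
t–n: (70 + 13)/500 = 0.1660; n–ts: (68 + 13)/500 = 0.1620.
Expected DCO frequency = 0.1660 × 0.1620 ≈ 0.02689; observed = 13/500 ≈ 0.02600.
Coefficient of coincidence = 0.02600/0.02689 ≈ 0.967.

0.967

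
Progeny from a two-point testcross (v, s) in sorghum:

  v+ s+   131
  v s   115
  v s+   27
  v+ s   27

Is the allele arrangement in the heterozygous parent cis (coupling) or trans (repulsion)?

The two most frequent classes are v+ s+ (131) and v s (115); these are the parental (non-recombinant) types.
So the F1 carried v+ s+ on one chromosome and v s on the other — the recessive alleles are on the same chromosome (cis / coupling).

cis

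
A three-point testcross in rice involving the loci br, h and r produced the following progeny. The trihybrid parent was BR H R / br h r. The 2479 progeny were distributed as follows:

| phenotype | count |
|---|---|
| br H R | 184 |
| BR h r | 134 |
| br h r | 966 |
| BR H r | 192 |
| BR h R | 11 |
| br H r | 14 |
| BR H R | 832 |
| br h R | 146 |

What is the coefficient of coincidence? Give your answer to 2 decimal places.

0.50

The two rarest classes, BR h R and br H r, are the double crossovers. Comparing them with the parentals, only the h allele has switched, so h is the middle locus and the order is r – h – br.
r–h: (338 + 25)/2479 = 0.1464; h–br: (318 + 25)/2479 = 0.1384.
Expected DCO frequency = 0.1464 × 0.1384 ≈ 0.02026; observed = 25/2479 ≈ 0.01008.
Coefficient of coincidence = 0.01008/0.02026 ≈ 0.50.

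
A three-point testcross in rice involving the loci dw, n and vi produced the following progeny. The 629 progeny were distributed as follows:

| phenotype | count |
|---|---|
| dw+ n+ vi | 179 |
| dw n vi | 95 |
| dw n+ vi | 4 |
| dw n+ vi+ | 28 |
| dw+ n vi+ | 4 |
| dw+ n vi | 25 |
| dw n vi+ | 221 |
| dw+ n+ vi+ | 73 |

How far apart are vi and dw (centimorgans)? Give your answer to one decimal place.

The two most frequent reciprocal classes, dw n vi+ and dw+ n+ vi, are the parental types, so the F1 was dw n vi+ / dw+ n+ vi.
The two rarest classes, dw+ n vi+ and dw n+ vi, are the double crossovers. Comparing them with the parentals, only the dw allele has switched, so dw is the middle locus and the order is vi – dw – n.
Crossovers in the vi–dw interval produce the single-crossover classes dw n vi and dw+ n+ vi+ (95 + 73 = 168) plus the double crossovers (8).
RF(vi–dw) = (168 + 8) / 629 = 176/629 = 0.2798 → 28.0 centimorgans.

28.0 centimorgans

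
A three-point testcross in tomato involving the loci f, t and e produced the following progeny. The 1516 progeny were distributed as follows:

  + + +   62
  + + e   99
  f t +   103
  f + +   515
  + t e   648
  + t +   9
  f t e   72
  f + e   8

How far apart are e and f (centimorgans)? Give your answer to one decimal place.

10.0 centimorgans

The two most frequent reciprocal classes, f + + and + t e, are the parental types, so the F1 was f + + / + t e.
The two rarest classes, f + e and + t +, are the double crossovers. Comparing them with the parentals, only the e allele has switched, so e is the middle locus and the order is t – e – f.
Crossovers in the e–f interval produce the single-crossover classes + + + and f t e (62 + 72 = 134) plus the double crossovers (17).
RF(e–f) = (134 + 17) / 1516 = 151/1516 = 0.0996 → 10.0 centimorgans.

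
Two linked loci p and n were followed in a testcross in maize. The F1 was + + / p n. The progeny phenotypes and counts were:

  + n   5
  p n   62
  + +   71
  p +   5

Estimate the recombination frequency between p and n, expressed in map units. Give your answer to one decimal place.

7.0 map units

The recombinant classes are + n and p +: 5 + 5 = 10.
Recombination frequency = 10/143 = 0.0699 ≈ 7.0%, i.e. 7.0 map units.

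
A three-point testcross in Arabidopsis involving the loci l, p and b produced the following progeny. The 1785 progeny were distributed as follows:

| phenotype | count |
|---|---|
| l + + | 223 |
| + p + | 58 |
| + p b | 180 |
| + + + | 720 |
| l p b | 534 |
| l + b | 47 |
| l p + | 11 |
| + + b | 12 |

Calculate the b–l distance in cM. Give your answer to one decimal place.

The two most frequent reciprocal classes, + + + and l p b, are the parental types, so the F1 was + + + / l p b.
The two rarest classes, + + b and l p +, are the double crossovers. Comparing them with the parentals, only the b allele has switched, so b is the middle locus and the order is p – b – l.
Crossovers in the b–l interval produce the single-crossover classes l + + and + p b (223 + 180 = 403) plus the double crossovers (23).
RF(b–l) = (403 + 23) / 1785 = 426/1785 = 0.2387 → 23.9 cM.

23.9 cM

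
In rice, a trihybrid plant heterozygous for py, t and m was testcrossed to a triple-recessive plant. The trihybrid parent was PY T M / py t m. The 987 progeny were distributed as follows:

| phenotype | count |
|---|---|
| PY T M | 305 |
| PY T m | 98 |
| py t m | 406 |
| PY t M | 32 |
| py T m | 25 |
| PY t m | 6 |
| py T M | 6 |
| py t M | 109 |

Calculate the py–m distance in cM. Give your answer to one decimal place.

22.2 cM

The two rarest classes, py T M and PY t m, are the double crossovers. Comparing them with the parentals, only the py allele has switched, so py is the middle locus and the order is m – py – t.
Crossovers in the m–py interval produce the single-crossover classes PY T m and py t M (98 + 109 = 207) plus the double crossovers (12).
RF(m–py) = (207 + 12) / 987 = 219/987 = 0.2219 → 22.2 cM.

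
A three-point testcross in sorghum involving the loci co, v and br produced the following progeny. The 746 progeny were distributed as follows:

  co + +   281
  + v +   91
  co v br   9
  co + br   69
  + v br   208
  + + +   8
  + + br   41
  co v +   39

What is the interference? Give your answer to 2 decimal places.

0.26

The two most frequent reciprocal classes, co + + and + v br, are the parental types, so the F1 was co + + / + v br.
The two rarest classes, + + + and co v br, are the double crossovers. Comparing them with the parentals, only the co allele has switched, so co is the middle locus and the order is v – co – br.
v–co: (80 + 17)/746 = 0.1300; co–br: (160 + 17)/746 = 0.2373.
Expected DCO frequency = 0.1300 × 0.2373 ≈ 0.03085; observed = 17/746 ≈ 0.02279.
Coefficient of coincidence = 0.02279/0.03085 ≈ 0.74; interference = 1 − 0.74 = 0.26.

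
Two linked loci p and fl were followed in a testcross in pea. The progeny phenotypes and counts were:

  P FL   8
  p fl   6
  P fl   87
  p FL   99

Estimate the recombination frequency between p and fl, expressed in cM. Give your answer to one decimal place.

The two most frequent classes, P fl (87) and p FL (99), are the parental types, so the F1 was P fl / p FL.
The recombinant classes are P FL and p fl: 8 + 6 = 14.
Recombination frequency = 14/200 = 0.0700 ≈ 7.0%, i.e. 7.0 cM.

7.0 cM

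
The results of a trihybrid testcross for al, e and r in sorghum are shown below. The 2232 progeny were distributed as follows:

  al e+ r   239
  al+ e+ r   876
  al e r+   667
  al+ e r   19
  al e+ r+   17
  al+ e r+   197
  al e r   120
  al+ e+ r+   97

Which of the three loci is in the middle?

e

The two most frequent reciprocal classes, al+ e+ r and al e r+, are the parental types, so the F1 was al+ e+ r / al e r+.
The two rarest classes, al+ e r and al e+ r+, are the double crossovers. Comparing them with the parentals, only the e allele has switched, so e is the middle locus and the order is al – e – r.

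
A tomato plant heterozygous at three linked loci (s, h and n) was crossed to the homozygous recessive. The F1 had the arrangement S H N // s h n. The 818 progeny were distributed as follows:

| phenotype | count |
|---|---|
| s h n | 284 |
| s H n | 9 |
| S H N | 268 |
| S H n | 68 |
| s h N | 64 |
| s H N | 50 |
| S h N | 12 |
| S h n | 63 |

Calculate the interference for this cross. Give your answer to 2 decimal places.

The two rarest classes, S h N and s H n, are the double crossovers. Comparing them with the parentals, only the h allele has switched, so h is the middle locus and the order is s – h – n.
s–h: (113 + 21)/818 = 0.1638; h–n: (132 + 21)/818 = 0.1870.
Expected DCO frequency = 0.1638 × 0.1870 ≈ 0.03063; observed = 21/818 ≈ 0.02567.
Coefficient of coincidence = 0.02567/0.03063 ≈ 0.84; interference = 1 − 0.84 = 0.16.

0.16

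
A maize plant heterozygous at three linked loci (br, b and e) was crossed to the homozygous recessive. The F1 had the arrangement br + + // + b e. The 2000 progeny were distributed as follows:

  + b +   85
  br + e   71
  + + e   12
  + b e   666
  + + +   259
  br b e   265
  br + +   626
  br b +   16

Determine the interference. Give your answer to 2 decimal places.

0.45

The two rarest classes, br b + and + + e, are the double crossovers. Comparing them with the parentals, only the b allele has switched, so b is the middle locus and the order is br – b – e.
br–b: (524 + 28)/2000 = 0.2760; b–e: (156 + 28)/2000 = 0.0920.
Expected DCO frequency = 0.2760 × 0.0920 ≈ 0.02539; observed = 28/2000 ≈ 0.01400.
Coefficient of coincidence = 0.01400/0.02539 ≈ 0.55; interference = 1 − 0.55 = 0.45.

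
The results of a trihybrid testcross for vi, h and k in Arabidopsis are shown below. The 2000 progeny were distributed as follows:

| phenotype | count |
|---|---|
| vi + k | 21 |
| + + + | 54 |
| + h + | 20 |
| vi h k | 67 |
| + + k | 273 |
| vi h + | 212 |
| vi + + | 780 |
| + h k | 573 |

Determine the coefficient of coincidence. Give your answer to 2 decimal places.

0.96

The two most frequent reciprocal classes, + h k and vi + +, are the parental types, so the F1 was + h k / vi + +.
The two rarest classes, + h + and vi + k, are the double crossovers. Comparing them with the parentals, only the k allele has switched, so k is the middle locus and the order is vi – k – h.
vi–k: (121 + 41)/2000 = 0.0810; k–h: (485 + 41)/2000 = 0.2630.
Expected DCO frequency = 0.0810 × 0.2630 ≈ 0.02130; observed = 41/2000 ≈ 0.02050.
Coefficient of coincidence = 0.02050/0.02130 ≈ 0.96.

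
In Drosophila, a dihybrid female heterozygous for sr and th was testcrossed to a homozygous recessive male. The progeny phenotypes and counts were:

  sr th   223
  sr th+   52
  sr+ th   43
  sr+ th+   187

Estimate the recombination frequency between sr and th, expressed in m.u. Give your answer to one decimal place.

18.8 m.u.

The two most frequent classes, sr+ th+ (187) and sr th (223), are the parental types, so the F1 was sr+ th+ / sr th.
The recombinant classes are sr+ th and sr th+: 43 + 52 = 95.
Recombination frequency = 95/505 = 0.1881 ≈ 18.8%, i.e. 18.8 m.u.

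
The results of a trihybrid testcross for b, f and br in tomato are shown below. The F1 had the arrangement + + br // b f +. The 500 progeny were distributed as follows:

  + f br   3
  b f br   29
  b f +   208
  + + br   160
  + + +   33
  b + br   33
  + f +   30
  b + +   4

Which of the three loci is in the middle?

f

The two rarest classes, + f br and b + +, are the double crossovers. Comparing them with the parentals, only the f allele has switched, so f is the middle locus and the order is b – f – br.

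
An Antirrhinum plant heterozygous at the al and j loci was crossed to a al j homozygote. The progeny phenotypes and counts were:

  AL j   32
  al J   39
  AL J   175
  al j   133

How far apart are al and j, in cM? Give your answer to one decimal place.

The two most frequent classes, AL J (175) and al j (133), are the parental types, so the F1 was AL J / al j.
The recombinant classes are AL j and al J: 32 + 39 = 71.
Recombination frequency = 71/379 = 0.1873 ≈ 18.7%, i.e. 18.7 cM.

18.7 cM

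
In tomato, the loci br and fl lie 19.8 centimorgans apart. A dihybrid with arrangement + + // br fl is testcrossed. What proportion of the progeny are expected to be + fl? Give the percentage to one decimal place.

9.9%

A map distance of 19.8 centimorgans corresponds to a recombination frequency of 0.198.
The F1 is + + / br fl, so + fl is a recombinant gamete class with expected frequency r/2 = 0.198/2 = 0.0990.
That is 0.0990 = 9.9% of the progeny.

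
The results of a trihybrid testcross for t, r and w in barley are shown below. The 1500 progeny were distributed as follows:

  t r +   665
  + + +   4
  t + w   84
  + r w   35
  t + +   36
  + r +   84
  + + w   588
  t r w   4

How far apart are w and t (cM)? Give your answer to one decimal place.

11.7 cM

The two most frequent reciprocal classes, t r + and + + w, are the parental types, so the F1 was t r + / + + w.
The two rarest classes, t r w and + + +, are the double crossovers. Comparing them with the parentals, only the w allele has switched, so w is the middle locus and the order is r – w – t.
Crossovers in the w–t interval produce the single-crossover classes + r + and t + w (84 + 84 = 168) plus the double crossovers (8).
RF(w–t) = (168 + 8) / 1500 = 176/1500 = 0.1173 → 11.7 cM.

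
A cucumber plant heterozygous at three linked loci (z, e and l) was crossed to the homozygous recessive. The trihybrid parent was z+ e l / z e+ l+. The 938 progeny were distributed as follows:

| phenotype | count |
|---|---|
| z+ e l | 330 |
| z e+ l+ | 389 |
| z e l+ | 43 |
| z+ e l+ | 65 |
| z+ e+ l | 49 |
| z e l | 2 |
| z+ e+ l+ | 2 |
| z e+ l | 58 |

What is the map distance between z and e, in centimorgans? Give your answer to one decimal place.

The two rarest classes, z e l and z+ e+ l+, are the double crossovers. Comparing them with the parentals, only the z allele has switched, so z is the middle locus and the order is l – z – e.
Crossovers in the z–e interval produce the single-crossover classes z+ e+ l and z e l+ (49 + 43 = 92) plus the double crossovers (4).
RF(z–e) = (92 + 4) / 938 = 96/938 = 0.1023 → 10.2 centimorgans.

10.2 centimorgans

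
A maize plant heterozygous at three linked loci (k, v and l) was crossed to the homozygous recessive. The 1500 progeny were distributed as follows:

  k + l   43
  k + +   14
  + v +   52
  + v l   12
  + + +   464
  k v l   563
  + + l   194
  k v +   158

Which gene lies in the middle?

The two most frequent reciprocal classes, k v l and + + +, are the parental types, so the F1 was k v l / + + +.
The two rarest classes, + v l and k + +, are the double crossovers. Comparing them with the parentals, only the k allele has switched, so k is the middle locus and the order is l – k – v.

k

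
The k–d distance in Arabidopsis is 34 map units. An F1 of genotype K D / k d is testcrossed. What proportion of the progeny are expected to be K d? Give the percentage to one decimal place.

A map distance of 34 map units corresponds to a recombination frequency of 0.340.
The F1 is K D / k d, so K d is a recombinant gamete class with expected frequency r/2 = 0.340/2 = 0.1700.
That is 0.1700 = 17.0% of the progeny.

17.0%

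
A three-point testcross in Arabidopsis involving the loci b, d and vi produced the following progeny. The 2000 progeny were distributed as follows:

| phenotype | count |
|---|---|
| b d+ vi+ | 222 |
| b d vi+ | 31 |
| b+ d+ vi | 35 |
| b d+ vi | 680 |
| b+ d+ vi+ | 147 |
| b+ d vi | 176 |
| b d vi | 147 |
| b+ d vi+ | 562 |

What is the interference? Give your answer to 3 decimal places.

The two most frequent reciprocal classes, b d+ vi and b+ d vi+, are the parental types, so the F1 was b d+ vi / b+ d vi+.
The two rarest classes, b+ d+ vi and b d vi+, are the double crossovers. Comparing them with the parentals, only the b allele has switched, so b is the middle locus and the order is vi – b – d.
vi–b: (398 + 66)/2000 = 0.2320; b–d: (294 + 66)/2000 = 0.1800.
Expected DCO frequency = 0.2320 × 0.1800 ≈ 0.04176; observed = 66/2000 ≈ 0.03300.
Coefficient of coincidence = 0.03300/0.04176 ≈ 0.790; interference = 1 − 0.790 = 0.210.

0.210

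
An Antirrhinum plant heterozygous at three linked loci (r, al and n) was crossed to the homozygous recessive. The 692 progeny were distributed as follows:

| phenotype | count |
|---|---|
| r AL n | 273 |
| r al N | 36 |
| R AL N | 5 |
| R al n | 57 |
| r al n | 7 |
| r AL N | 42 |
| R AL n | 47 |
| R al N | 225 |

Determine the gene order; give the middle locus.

al

The two most frequent reciprocal classes, R al N and r AL n, are the parental types, so the F1 was R al N / r AL n.
The two rarest classes, R AL N and r al n, are the double crossovers. Comparing them with the parentals, only the al allele has switched, so al is the middle locus and the order is n – al – r.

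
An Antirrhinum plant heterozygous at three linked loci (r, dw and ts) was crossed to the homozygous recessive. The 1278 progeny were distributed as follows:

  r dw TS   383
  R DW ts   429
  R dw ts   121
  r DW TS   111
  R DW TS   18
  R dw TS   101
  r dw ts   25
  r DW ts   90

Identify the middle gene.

ts

The two most frequent reciprocal classes, R DW ts and r dw TS, are the parental types, so the F1 was R DW ts / r dw TS.
The two rarest classes, R DW TS and r dw ts, are the double crossovers. Comparing them with the parentals, only the ts allele has switched, so ts is the middle locus and the order is dw – ts – r.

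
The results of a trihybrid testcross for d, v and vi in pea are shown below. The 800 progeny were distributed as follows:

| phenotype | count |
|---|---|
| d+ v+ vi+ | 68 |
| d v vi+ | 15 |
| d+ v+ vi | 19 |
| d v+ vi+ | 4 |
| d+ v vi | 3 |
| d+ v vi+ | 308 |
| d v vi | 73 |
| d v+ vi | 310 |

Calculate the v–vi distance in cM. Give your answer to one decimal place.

The two most frequent reciprocal classes, d v+ vi and d+ v vi+, are the parental types, so the F1 was d v+ vi / d+ v vi+.
The two rarest classes, d v+ vi+ and d+ v vi, are the double crossovers. Comparing them with the parentals, only the vi allele has switched, so vi is the middle locus and the order is d – vi – v.
Crossovers in the vi–v interval produce the single-crossover classes d v vi and d+ v+ vi+ (73 + 68 = 141) plus the double crossovers (7).
RF(vi–v) = (141 + 7) / 800 = 148/800 = 0.1850 → 18.5 cM.

18.5 cM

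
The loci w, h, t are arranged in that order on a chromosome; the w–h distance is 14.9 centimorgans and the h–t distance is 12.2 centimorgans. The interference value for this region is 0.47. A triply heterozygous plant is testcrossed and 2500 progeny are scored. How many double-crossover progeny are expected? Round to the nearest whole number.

Map distances give recombination frequencies of 0.149 and 0.122 for the two intervals.
With interference 0.47 (so coincidence = 0.53), expected double-crossover frequency = 0.149 × 0.122 × 0.53 = 0.00963.
Expected number = 0.00963 × 2500 = 24.09 ≈ 24.

24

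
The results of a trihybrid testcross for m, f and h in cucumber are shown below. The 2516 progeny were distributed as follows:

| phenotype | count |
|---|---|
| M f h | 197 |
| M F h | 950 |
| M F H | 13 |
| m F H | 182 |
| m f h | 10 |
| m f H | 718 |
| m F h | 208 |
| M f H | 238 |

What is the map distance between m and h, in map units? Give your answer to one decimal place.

18.6 map units

The two most frequent reciprocal classes, M F h and m f H, are the parental types, so the F1 was M F h / m f H.
The two rarest classes, M F H and m f h, are the double crossovers. Comparing them with the parentals, only the h allele has switched, so h is the middle locus and the order is m – h – f.
Crossovers in the m–h interval produce the single-crossover classes m F h and M f H (208 + 238 = 446) plus the double crossovers (23).
RF(m–h) = (446 + 23) / 2516 = 469/2516 = 0.1864 → 18.6 map units.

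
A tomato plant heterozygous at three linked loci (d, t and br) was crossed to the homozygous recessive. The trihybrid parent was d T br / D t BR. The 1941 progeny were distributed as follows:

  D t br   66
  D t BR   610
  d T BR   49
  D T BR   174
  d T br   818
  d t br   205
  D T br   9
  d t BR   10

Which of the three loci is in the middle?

d

The two rarest classes, D T br and d t BR, are the double crossovers. Comparing them with the parentals, only the d allele has switched, so d is the middle locus and the order is t – d – br.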